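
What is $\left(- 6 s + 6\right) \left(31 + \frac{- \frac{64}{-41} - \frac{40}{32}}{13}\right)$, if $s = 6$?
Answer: $- \frac{992145}{1066} \approx -930.72$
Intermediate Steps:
$\left(- 6 s + 6\right) \left(31 + \frac{- \frac{64}{-41} - \frac{40}{32}}{13}\right) = \left(\left(-6\right) 6 + 6\right) \left(31 + \frac{- \frac{64}{-41} - \frac{40}{32}}{13}\right) = \left(-36 + 6\right) \left(31 + \left(\left(-64\right) \left(- \frac{1}{41}\right) - \frac{5}{4}\right) \frac{1}{13}\right) = - 30 \left(31 + \left(\frac{64}{41} - \frac{5}{4}\right) \frac{1}{13}\right) = - 30 \left(31 + \frac{51}{164} \cdot \frac{1}{13}\right) = - 30 \left(31 + \frac{51}{2132}\right) = \left(-30\right) \frac{66143}{2132} = - \frac{992145}{1066}$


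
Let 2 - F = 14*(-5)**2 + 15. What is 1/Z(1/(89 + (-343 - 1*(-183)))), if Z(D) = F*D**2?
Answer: -5041/363 ≈ -13.887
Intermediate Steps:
F = -363 (F = 2 - (14*(-5)**2 + 15) = 2 - (14*25 + 15) = 2 - (350 + 15) = 2 - 1*365 = 2 - 365 = -363)
Z(D) = -363*D**2
1/Z(1/(89 + (-343 - 1*(-183)))) = 1/(-363/(89 + (-343 - 1*(-183)))**2) = 1/(-363/(89 + (-343 + 183))**2) = 1/(-363/(89 - 160)**2) = 1/(-363*(1/(-71))**2) = 1/(-363*(-1/71)**2) = 1/(-363*1/5041) = 1/(-363/5041) = -5041/363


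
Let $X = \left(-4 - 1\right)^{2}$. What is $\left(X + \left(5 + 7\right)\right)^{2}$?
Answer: $1369$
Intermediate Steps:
$X = 25$ ($X = \left(-5\right)^{2} = 25$)
$\left(X + \left(5 + 7\right)\right)^{2} = \left(25 + \left(5 + 7\right)\right)^{2} = \left(25 + 12\right)^{2} = 37^{2} = 1369$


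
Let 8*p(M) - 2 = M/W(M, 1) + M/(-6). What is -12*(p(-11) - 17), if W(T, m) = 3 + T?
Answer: 3139/16 ≈ 196.19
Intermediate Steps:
p(M) = ¼ - M/48 + M/(8*(3 + M)) (p(M) = ¼ + (M/(3 + M) + M/(-6))/8 = ¼ + (M/(3 + M) + M*(-⅙))/8 = ¼ + (M/(3 + M) - M/6)/8 = ¼ + (-M/6 + M/(3 + M))/8 = ¼ + (-M/48 + M/(8*(3 + M))) = ¼ - M/48 + M/(8*(3 + M)))
-12*(p(-11) - 17) = -12*((36 - 1*(-11)² + 15*(-11))/(48*(3 - 11)) - 17) = -12*((1/48)*(36 - 1*121 - 165)/(-8) - 17) = -12*((1/48)*(-⅛)*(36 - 121 - 165) - 17) = -12*((1/48)*(-⅛)*(-250) - 17) = -12*(125/192 - 17) = -12*(-3139/192) = 3139/16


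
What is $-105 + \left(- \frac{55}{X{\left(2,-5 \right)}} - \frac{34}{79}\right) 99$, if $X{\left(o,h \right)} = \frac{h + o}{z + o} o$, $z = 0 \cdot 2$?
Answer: $\frac{131724}{79} \approx 1667.4$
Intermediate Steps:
$z = 0$
$X{\left(o,h \right)} = h + o$ ($X{\left(o,h \right)} = \frac{h + o}{0 + o} o = \frac{h + o}{o} o = h + o$)
$-105 + \left(- \frac{55}{X{\left(2,-5 \right)}} - \frac{34}{79}\right) 99 = -105 + \left(- \frac{55}{-5 + 2} - \frac{34}{79}\right) 99 = -105 + \left(- \frac{55}{-3} - \frac{34}{79}\right) 99 = -105 + \left(\left(-55\right) \left(- \frac{1}{3}\right) - \frac{34}{79}\right) 99 = -105 + \left(\frac{55}{3} - \frac{34}{79}\right) 99 = -105 + \frac{4243}{237} \cdot 99 = -105 + \frac{140019}{79} = \frac{131724}{79}$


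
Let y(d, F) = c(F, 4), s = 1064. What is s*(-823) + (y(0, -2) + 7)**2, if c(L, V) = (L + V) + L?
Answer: -875623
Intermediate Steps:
c(L, V) = V + 2*L
y(d, F) = 4 + 2*F
s*(-823) + (y(0, -2) + 7)**2 = 1064*(-823) + ((4 + 2*(-2)) + 7)**2 = -875672 + ((4 - 4) + 7)**2 = -875672 + (0 + 7)**2 = -875672 + 7**2 = -875672 + 49 = -875623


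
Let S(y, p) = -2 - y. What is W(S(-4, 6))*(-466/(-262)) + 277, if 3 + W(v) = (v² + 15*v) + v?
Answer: 43976/131 ≈ 335.69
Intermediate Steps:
W(v) = -3 + v² + 16*v (W(v) = -3 + ((v² + 15*v) + v) = -3 + (v² + 16*v) = -3 + v² + 16*v)
W(S(-4, 6))*(-466/(-262)) + 277 = (-3 + (-2 - 1*(-4))² + 16*(-2 - 1*(-4)))*(-466/(-262)) + 277 = (-3 + (-2 + 4)² + 16*(-2 + 4))*(-466*(-1/262)) + 277 = (-3 + 2² + 16*2)*(233/131) + 277 = (-3 + 4 + 32)*(233/131) + 277 = 33*(233/131) + 277 = 7689/131 + 277 = 43976/131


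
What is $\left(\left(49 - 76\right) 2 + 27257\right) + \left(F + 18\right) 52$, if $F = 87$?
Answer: $32663$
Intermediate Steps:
$\left(\left(49 - 76\right) 2 + 27257\right) + \left(F + 18\right) 52 = \left(\left(49 - 76\right) 2 + 27257\right) + \left(87 + 18\right) 52 = \left(\left(-27\right) 2 + 27257\right) + 105 \cdot 52 = \left(-54 + 27257\right) + 5460 = 27203 + 5460 = 32663$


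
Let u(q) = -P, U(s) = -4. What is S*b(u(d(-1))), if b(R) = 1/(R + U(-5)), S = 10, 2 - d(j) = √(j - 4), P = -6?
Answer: 5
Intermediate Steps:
d(j) = 2 - √(-4 + j) (d(j) = 2 - √(j - 4) = 2 - √(-4 + j))
u(q) = 6 (u(q) = -1*(-6) = 6)
b(R) = 1/(-4 + R) (b(R) = 1/(R - 4) = 1/(-4 + R))
S*b(u(d(-1))) = 10/(-4 + 6) = 10/2 = 10*(½) = 5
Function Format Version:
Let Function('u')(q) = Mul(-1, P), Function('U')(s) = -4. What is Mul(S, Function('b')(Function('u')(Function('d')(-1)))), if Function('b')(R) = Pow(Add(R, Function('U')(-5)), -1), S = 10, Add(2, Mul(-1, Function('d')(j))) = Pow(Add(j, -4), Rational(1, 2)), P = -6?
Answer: 5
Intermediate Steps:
Function('d')(j) = Add(2, Mul(-1, Pow(Add(-4, j), Rational(1, 2)))) (Function('d')(j) = Add(2, Mul(-1, Pow(Add(j, -4), Rational(1, 2)))) = Add(2, Mul(-1, Pow(Add(-4, j), Rational(1, 2)))))
Function('u')(q) = 6 (Function('u')(q) = Mul(-1, -6) = 6)
Function('b')(R) = Pow(Add(-4, R), -1) (Function('b')(R) = Pow(Add(R, -4), -1) = Pow(Add(-4, R), -1))
Mul(S, Function('b')(Function('u')(Function('d')(-1)))) = Mul(10, Pow(Add(-4, 6), -1)) = Mul(10, Pow(2, -1)) = Mul(10, Rational(1, 2)) = 5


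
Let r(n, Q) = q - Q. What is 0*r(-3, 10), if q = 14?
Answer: 0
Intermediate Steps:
r(n, Q) = 14 - Q
0*r(-3, 10) = 0*(14 - 1*10) = 0*(14 - 10) = 0*4 = 0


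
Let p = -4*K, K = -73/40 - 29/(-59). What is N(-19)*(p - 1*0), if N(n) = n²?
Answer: 1136067/590 ≈ 1925.5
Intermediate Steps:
K = -3147/2360 (K = -73*1/40 - 29*(-1/59) = -73/40 + 29/59 = -3147/2360 ≈ -1.3335)
p = 3147/590 (p = -4*(-3147/2360) = 3147/590 ≈ 5.3339)
N(-19)*(p - 1*0) = (-19)²*(3147/590 - 1*0) = 361*(3147/590 + 0) = 361*(3147/590) = 1136067/590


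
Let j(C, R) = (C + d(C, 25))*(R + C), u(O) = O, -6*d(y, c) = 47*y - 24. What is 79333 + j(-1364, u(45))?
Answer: -36659707/3 ≈ -1.2220e+7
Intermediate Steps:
d(y, c) = 4 - 47*y/6 (d(y, c) = -(47*y - 24)/6 = -(-24 + 47*y)/6 = 4 - 47*y/6)
j(C, R) = (4 - 41*C/6)*(C + R) (j(C, R) = (C + (4 - 47*C/6))*(R + C) = (4 - 41*C/6)*(C + R))
79333 + j(-1364, u(45)) = 79333 + (4*(-1364) + 4*45 - 41/6*(-1364)**2 - 41/6*(-1364)*45) = 79333 + (-5456 + 180 - 41/6*1860496 + 419430) = 79333 + (-5456 + 180 - 38140168/3 + 419430) = 79333 - 36897706/3 = -36659707/3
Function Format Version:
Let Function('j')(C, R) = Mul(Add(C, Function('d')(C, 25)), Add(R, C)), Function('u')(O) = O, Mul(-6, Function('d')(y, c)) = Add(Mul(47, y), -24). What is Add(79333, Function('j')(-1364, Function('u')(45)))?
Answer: Rational(-36659707, 3) ≈ -1.2220e+7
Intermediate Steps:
Function('d')(y, c) = Add(4, Mul(Rational(-47, 6), y)) (Function('d')(y, c) = Mul(Rational(-1, 6), Add(Mul(47, y), -24)) = Mul(Rational(-1, 6), Add(-24, Mul(47, y))) = Add(4, Mul(Rational(-47, 6), y)))
Function('j')(C, R) = Mul(Add(4, Mul(Rational(-41, 6), C)), Add(C, R)) (Function('j')(C, R) = Mul(Add(C, Add(4, Mul(Rational(-47, 6), C))), Add(R, C)) = Mul(Add(4, Mul(Rational(-41, 6), C)), Add(C, R)))
Add(79333, Function('j')(-1364, Function('u')(45))) = Add(79333, Add(Mul(4, -1364), Mul(4, 45), Mul(Rational(-41, 6), Pow(-1364, 2)), Mul(Rational(-41, 6), -1364, 45))) = Add(79333, Add(-5456, 180, Mul(Rational(-41, 6), 1860496), 419430)) = Add(79333, Add(-5456, 180, Rational(-38140168, 3), 419430)) = Add(79333, Rational(-36897706, 3)) = Rational(-36659707, 3)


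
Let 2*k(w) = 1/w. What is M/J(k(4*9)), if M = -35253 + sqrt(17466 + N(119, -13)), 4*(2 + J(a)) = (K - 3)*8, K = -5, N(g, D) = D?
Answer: 3917/2 - sqrt(17453)/18 ≈ 1951.2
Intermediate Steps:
k(w) = 1/(2*w)
J(a) = -18 (J(a) = -2 + ((-5 - 3)*8)/4 = -2 + (-8*8)/4 = -2 + (1/4)*(-64) = -2 - 16 = -18)
M = -35253 + sqrt(17453) (M = -35253 + sqrt(17466 - 13) = -35253 + sqrt(17453) ≈ -35121.)
M/J(k(4*9)) = (-35253 + sqrt(17453))/(-18) = (-35253 + sqrt(17453))*(-1/18) = 3917/2 - sqrt(17453)/18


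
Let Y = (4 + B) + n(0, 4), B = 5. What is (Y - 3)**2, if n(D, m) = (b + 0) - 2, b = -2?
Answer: 4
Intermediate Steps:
n(D, m) = -4 (n(D, m) = (-2 + 0) - 2 = -2 - 2 = -4)
Y = 5 (Y = (4 + 5) - 4 = 9 - 4 = 5)
(Y - 3)**2 = (5 - 3)**2 = 2**2 = 4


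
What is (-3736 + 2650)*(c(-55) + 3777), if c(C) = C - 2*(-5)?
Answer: -4052952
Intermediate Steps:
c(C) = 10 + C (c(C) = C + 10 = 10 + C)
(-3736 + 2650)*(c(-55) + 3777) = (-3736 + 2650)*((10 - 55) + 3777) = -1086*(-45 + 3777) = -1086*3732 = -4052952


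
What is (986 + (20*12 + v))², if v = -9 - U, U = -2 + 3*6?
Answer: 1442401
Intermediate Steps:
U = 16 (U = -2 + 18 = 16)
v = -25 (v = -9 - 1*16 = -9 - 16 = -25)
(986 + (20*12 + v))² = (986 + (20*12 - 25))² = (986 + (240 - 25))² = (986 + 215)² = 1201² = 1442401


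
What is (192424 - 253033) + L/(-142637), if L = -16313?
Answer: -785915420/12967 ≈ -60609.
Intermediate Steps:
(192424 - 253033) + L/(-142637) = (192424 - 253033) - 16313/(-142637) = -60609 - 16313*(-1/142637) = -60609 + 1483/12967 = -785915420/12967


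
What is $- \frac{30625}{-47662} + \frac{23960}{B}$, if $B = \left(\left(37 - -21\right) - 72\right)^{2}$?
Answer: $\frac{286996005}{2335438} \approx 122.89$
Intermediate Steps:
$B = 196$ ($B = \left(\left(37 + 21\right) - 72\right)^{2} = \left(58 - 72\right)^{2} = \left(-14\right)^{2} = 196$)
$- \frac{30625}{-47662} + \frac{23960}{B} = - \frac{30625}{-47662} + \frac{23960}{196} = \left(-30625\right) \left(- \frac{1}{47662}\right) + 23960 \cdot \frac{1}{196} = \frac{30625}{47662} + \frac{5990}{49} = \frac{286996005}{2335438}$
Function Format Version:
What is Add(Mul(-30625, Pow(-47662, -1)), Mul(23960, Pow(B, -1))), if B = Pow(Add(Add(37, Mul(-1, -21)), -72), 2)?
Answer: Rational(286996005, 2335438) ≈ 122.89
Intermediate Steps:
B = 196 (B = Pow(Add(Add(37, 21), -72), 2) = Pow(Add(58, -72), 2) = Pow(-14, 2) = 196)
Add(Mul(-30625, Pow(-47662, -1)), Mul(23960, Pow(B, -1))) = Add(Mul(-30625, Pow(-47662, -1)), Mul(23960, Pow(196, -1))) = Add(Mul(-30625, Rational(-1, 47662)), Mul(23960, Rational(1, 196))) = Add(Rational(30625, 47662), Rational(5990, 49)) = Rational(286996005, 2335438)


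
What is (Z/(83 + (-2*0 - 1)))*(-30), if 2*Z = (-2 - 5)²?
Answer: -735/82 ≈ -8.9634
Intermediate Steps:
Z = 49/2 (Z = (-2 - 5)²/2 = (½)*(-7)² = (½)*49 = 49/2 ≈ 24.500)
(Z/(83 + (-2*0 - 1)))*(-30) = (49/(2*(83 + (-2*0 - 1))))*(-30) = (49/(2*(83 + (0 - 1))))*(-30) = (49/(2*(83 - 1)))*(-30) = ((49/2)/82)*(-30) = ((49/2)*(1/82))*(-30) = (49/164)*(-30) = -735/82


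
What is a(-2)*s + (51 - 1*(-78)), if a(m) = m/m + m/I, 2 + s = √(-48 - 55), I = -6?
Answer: 379/3 + 4*I*√103/3 ≈ 126.33 + 13.532*I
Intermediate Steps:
s = -2 + I*√103 (s = -2 + √(-48 - 55) = -2 + √(-103) = -2 + I*√103 ≈ -2.0 + 10.149*I)
a(m) = 1 - m/6 (a(m) = m/m + m/(-6) = 1 + m*(-⅙) = 1 - m/6)
a(-2)*s + (51 - 1*(-78)) = (1 - ⅙*(-2))*(-2 + I*√103) + (51 - 1*(-78)) = (1 + ⅓)*(-2 + I*√103) + (51 + 78) = 4*(-2 + I*√103)/3 + 129 = (-8/3 + 4*I*√103/3) + 129 = 379/3 + 4*I*√103/3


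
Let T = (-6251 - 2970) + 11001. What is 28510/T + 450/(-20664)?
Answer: 1634249/102172 ≈ 15.995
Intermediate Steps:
T = 1780 (T = -9221 + 11001 = 1780)
28510/T + 450/(-20664) = 28510/1780 + 450/(-20664) = 28510*(1/1780) + 450*(-1/20664) = 2851/178 - 25/1148 = 1634249/102172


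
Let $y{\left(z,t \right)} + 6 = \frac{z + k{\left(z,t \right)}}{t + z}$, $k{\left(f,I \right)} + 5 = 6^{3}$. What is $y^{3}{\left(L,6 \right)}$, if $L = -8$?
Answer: $- \frac{9938375}{8} \approx -1.2423 \cdot 10^{6}$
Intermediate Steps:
$k{\left(f,I \right)} = 211$ ($k{\left(f,I \right)} = -5 + 6^{3} = -5 + 216 = 211$)
$y{\left(z,t \right)} = -6 + \frac{211 + z}{t + z}$ ($y{\left(z,t \right)} = -6 + \frac{z + 211}{t + z} = -6 + \frac{211 + z}{t + z}$)
$y^{3}{\left(L,6 \right)} = \left(\frac{211 - 36 - -40}{6 - 8}\right)^{3} = \left(\frac{211 - 36 + 40}{-2}\right)^{3} = \left(\left(- \frac{1}{2}\right) 215\right)^{3} = \left(- \frac{215}{2}\right)^{3} = - \frac{9938375}{8}$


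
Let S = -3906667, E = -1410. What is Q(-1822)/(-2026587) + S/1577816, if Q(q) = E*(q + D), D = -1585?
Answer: -5165607834483/1065860464664 ≈ -4.8464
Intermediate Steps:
Q(q) = 2234850 - 1410*q (Q(q) = -1410*(q - 1585) = -1410*(-1585 + q) = 2234850 - 1410*q)
Q(-1822)/(-2026587) + S/1577816 = (2234850 - 1410*(-1822))/(-2026587) - 3906667/1577816 = (2234850 + 2569020)*(-1/2026587) - 3906667*1/1577816 = 4803870*(-1/2026587) - 3906667/1577816 = -1601290/675529 - 3906667/1577816 = -5165607834483/1065860464664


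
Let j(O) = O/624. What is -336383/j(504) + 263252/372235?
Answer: -3255546147838/7816935 ≈ -4.1647e+5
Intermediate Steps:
j(O) = O/624 (j(O) = O*(1/624) = O/624)
-336383/j(504) + 263252/372235 = -336383/((1/624)*504) + 263252/372235 = -336383/21/26 + 263252*(1/372235) = -336383*26/21 + 263252/372235 = -8745958/21 + 263252/372235 = -3255546147838/7816935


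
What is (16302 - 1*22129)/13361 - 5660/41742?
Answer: -159426947/278857431 ≈ -0.57171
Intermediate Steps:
(16302 - 1*22129)/13361 - 5660/41742 = (16302 - 22129)*(1/13361) - 5660*1/41742 = -5827*1/13361 - 2830/20871 = -5827/13361 - 2830/20871 = -159426947/278857431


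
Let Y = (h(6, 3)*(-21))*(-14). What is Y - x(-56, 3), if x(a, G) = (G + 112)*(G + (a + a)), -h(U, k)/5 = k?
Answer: 8125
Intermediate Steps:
h(U, k) = -5*k
x(a, G) = (112 + G)*(G + 2*a)
Y = -4410 (Y = (-5*3*(-21))*(-14) = -15*(-21)*(-14) = 315*(-14) = -4410)
Y - x(-56, 3) = -4410 - (3² + 112*3 + 224*(-56) + 2*3*(-56)) = -4410 - (9 + 336 - 12544 - 336) = -4410 - 1*(-12535) = -4410 + 12535 = 8125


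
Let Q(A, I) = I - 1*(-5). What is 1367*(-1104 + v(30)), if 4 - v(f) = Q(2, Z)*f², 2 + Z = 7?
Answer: -13806700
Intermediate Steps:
Z = 5 (Z = -2 + 7 = 5)
Q(A, I) = 5 + I (Q(A, I) = I + 5 = 5 + I)
v(f) = 4 - 10*f² (v(f) = 4 - (5 + 5)*f² = 4 - 10*f²)
1367*(-1104 + v(30)) = 1367*(-1104 + (4 - 10*30²)) = 1367*(-1104 + (4 - 10*900)) = 1367*(-1104 + (4 - 9000)) = 1367*(-1104 - 8996) = 1367*(-10100) = -13806700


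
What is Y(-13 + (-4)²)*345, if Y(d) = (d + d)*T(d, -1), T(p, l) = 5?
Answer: 10350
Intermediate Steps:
Y(d) = 10*d (Y(d) = (d + d)*5 = (2*d)*5 = 10*d)
Y(-13 + (-4)²)*345 = (10*(-13 + (-4)²))*345 = (10*(-13 + 16))*345 = (10*3)*345 = 30*345 = 10350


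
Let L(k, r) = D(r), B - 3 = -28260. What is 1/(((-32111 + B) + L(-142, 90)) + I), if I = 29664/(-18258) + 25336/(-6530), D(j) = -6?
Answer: -9935395/599894228614 ≈ -1.6562e-5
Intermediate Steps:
B = -28257 (B = 3 - 28260 = -28257)
L(k, r) = -6
I = -54690884/9935395 (I = 29664*(-1/18258) + 25336*(-1/6530) = -4944/3043 - 12668/3265 = -54690884/9935395 ≈ -5.5047)
1/(((-32111 + B) + L(-142, 90)) + I) = 1/(((-32111 - 28257) - 6) - 54690884/9935395) = 1/((-60368 - 6) - 54690884/9935395) = 1/(-60374 - 54690884/9935395) = 1/(-599894228614/9935395) = -9935395/599894228614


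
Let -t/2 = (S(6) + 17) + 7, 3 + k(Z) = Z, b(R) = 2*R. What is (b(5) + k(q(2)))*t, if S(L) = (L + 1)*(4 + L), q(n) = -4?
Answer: -564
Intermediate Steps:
k(Z) = -3 + Z
S(L) = (1 + L)*(4 + L)
t = -188 (t = -2*(((4 + 6² + 5*6) + 17) + 7) = -2*(((4 + 36 + 30) + 17) + 7) = -2*((70 + 17) + 7) = -2*(87 + 7) = -2*94 = -188)
(b(5) + k(q(2)))*t = (2*5 + (-3 - 4))*(-188) = (10 - 7)*(-188) = 3*(-188) = -564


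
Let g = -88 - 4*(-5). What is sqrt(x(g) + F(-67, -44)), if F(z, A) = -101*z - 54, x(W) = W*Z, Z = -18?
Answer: sqrt(7937) ≈ 89.090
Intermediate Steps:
g = -68 (g = -88 - 1*(-20) = -88 + 20 = -68)
x(W) = -18*W (x(W) = W*(-18) = -18*W)
F(z, A) = -54 - 101*z
sqrt(x(g) + F(-67, -44)) = sqrt(-18*(-68) + (-54 - 101*(-67))) = sqrt(1224 + (-54 + 6767)) = sqrt(1224 + 6713) = sqrt(7937)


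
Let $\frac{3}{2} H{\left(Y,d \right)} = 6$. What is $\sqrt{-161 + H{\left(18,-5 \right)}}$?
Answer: $i \sqrt{157} \approx 12.53 i$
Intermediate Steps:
$H{\left(Y,d \right)} = 4$ ($H{\left(Y,d \right)} = \frac{2}{3} \cdot 6 = 4$)
$\sqrt{-161 + H{\left(18,-5 \right)}} = \sqrt{-161 + 4} = \sqrt{-157} = i \sqrt{157}$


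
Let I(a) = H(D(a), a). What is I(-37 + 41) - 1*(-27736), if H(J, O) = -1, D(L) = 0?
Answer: 27735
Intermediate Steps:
I(a) = -1
I(-37 + 41) - 1*(-27736) = -1 - 1*(-27736) = -1 + 27736 = 27735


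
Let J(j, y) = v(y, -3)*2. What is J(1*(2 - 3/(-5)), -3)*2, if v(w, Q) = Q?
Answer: -12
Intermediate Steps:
J(j, y) = -6 (J(j, y) = -3*2 = -6)
J(1*(2 - 3/(-5)), -3)*2 = -6*2 = -12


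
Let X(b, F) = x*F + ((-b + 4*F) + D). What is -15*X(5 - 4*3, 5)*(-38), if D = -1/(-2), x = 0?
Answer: 15675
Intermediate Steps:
D = 1/2 (D = -1*(-1/2) = 1/2 ≈ 0.50000)
X(b, F) = 1/2 - b + 4*F (X(b, F) = 0*F + ((-b + 4*F) + 1/2) = 0 + (1/2 - b + 4*F) = 1/2 - b + 4*F)
-15*X(5 - 4*3, 5)*(-38) = -15*(1/2 - (5 - 4*3) + 4*5)*(-38) = -15*(1/2 - (5 - 12) + 20)*(-38) = -15*(1/2 - 1*(-7) + 20)*(-38) = -15*(1/2 + 7 + 20)*(-38) = -15*55/2*(-38) = -825/2*(-38) = 15675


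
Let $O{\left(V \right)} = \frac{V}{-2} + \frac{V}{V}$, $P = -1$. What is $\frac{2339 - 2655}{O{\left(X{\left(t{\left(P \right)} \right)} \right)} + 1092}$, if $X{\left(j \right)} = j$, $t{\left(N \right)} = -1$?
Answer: $- \frac{632}{2187} \approx -0.28898$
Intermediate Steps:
$O{\left(V \right)} = 1 - \frac{V}{2}$ ($O{\left(V \right)} = V \left(- \frac{1}{2}\right) + 1 = - \frac{V}{2} + 1 = 1 - \frac{V}{2}$)
$\frac{2339 - 2655}{O{\left(X{\left(t{\left(P \right)} \right)} \right)} + 1092} = \frac{2339 - 2655}{\left(1 - - \frac{1}{2}\right) + 1092} = - \frac{316}{\left(1 + \frac{1}{2}\right) + 1092} = - \frac{316}{\frac{3}{2} + 1092} = - \frac{316}{\frac{2187}{2}} = \left(-316\right) \frac{2}{2187} = - \frac{632}{2187}$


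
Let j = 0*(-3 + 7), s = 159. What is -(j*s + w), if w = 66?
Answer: -66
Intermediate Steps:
j = 0 (j = 0*4 = 0)
-(j*s + w) = -(0*159 + 66) = -(0 + 66) = -1*66 = -66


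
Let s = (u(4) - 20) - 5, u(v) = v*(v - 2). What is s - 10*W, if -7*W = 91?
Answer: 113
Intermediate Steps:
W = -13 (W = -1/7*91 = -13)
u(v) = v*(-2 + v)
s = -17 (s = (4*(-2 + 4) - 20) - 5 = (4*2 - 20) - 5 = (8 - 20) - 5 = -12 - 5 = -17)
s - 10*W = -17 - 10*(-13) = -17 + 130 = 113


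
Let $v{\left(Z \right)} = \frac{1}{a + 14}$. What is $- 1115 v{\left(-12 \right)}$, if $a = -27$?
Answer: $\frac{1115}{13} \approx 85.769$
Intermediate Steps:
$v{\left(Z \right)} = - \frac{1}{13}$ ($v{\left(Z \right)} = \frac{1}{-27 + 14} = \frac{1}{-13} = - \frac{1}{13}$)
$- 1115 v{\left(-12 \right)} = \left(-1115\right) \left(- \frac{1}{13}\right) = \frac{1115}{13}$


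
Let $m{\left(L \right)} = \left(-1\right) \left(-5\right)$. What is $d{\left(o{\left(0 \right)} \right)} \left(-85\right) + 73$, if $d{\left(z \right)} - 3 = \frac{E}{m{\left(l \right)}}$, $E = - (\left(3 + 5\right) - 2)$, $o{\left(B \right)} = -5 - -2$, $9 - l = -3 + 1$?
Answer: $-80$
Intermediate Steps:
$l = 11$ ($l = 9 - \left(-3 + 1\right) = 9 - -2 = 9 + 2 = 11$)
$o{\left(B \right)} = -3$ ($o{\left(B \right)} = -5 + 2 = -3$)
$m{\left(L \right)} = 5$
$E = -6$ ($E = - (8 - 2) = \left(-1\right) 6 = -6$)
$d{\left(z \right)} = \frac{9}{5}$ ($d{\left(z \right)} = 3 - \frac{6}{5} = \frac{9}{5}$)
$d{\left(o{\left(0 \right)} \right)} \left(-85\right) + 73 = \frac{9}{5} \left(-85\right) + 73 = -153 + 73 = -80$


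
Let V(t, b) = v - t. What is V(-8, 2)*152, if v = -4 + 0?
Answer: 608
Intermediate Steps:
v = -4
V(t, b) = -4 - t
V(-8, 2)*152 = (-4 - 1*(-8))*152 = (-4 + 8)*152 = 4*152 = 608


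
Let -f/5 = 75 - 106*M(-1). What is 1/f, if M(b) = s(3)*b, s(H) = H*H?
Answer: -1/5145 ≈ -0.00019436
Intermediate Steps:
s(H) = H²
M(b) = 9*b (M(b) = 3²*b = 9*b)
f = -5145 (f = -5*(75 - 954*(-1)) = -5*(75 - 106*(-9)) = -5*(75 + 954) = -5*1029 = -5145)
1/f = 1/(-5145) = -1/5145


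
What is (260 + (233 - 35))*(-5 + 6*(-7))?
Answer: -21526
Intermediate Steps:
(260 + (233 - 35))*(-5 + 6*(-7)) = (260 + 198)*(-5 - 42) = 458*(-47) = -21526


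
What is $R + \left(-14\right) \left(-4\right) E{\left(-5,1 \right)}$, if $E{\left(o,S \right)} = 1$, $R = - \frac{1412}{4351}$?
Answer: $\frac{242244}{4351} \approx 55.675$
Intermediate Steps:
$R = - \frac{1412}{4351}$ ($R = \left(-1412\right) \frac{1}{4351} = - \frac{1412}{4351} \approx -0.32452$)
$R + \left(-14\right) \left(-4\right) E{\left(-5,1 \right)} = - \frac{1412}{4351} + \left(-14\right) \left(-4\right) 1 = - \frac{1412}{4351} + 56 \cdot 1 = - \frac{1412}{4351} + 56 = \frac{242244}{4351}$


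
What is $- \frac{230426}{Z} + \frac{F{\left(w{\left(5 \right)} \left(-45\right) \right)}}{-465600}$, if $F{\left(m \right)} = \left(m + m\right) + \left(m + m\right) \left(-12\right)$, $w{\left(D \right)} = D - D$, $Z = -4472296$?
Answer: $\frac{115213}{2236148} \approx 0.051523$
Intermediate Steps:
$w{\left(D \right)} = 0$
$F{\left(m \right)} = - 22 m$ ($F{\left(m \right)} = 2 m + 2 m \left(-12\right) = 2 m - 24 m = - 22 m$)
$- \frac{230426}{Z} + \frac{F{\left(w{\left(5 \right)} \left(-45\right) \right)}}{-465600} = - \frac{230426}{-4472296} + \frac{\left(-22\right) 0 \left(-45\right)}{-465600} = \left(-230426\right) \left(- \frac{1}{4472296}\right) + \left(-22\right) 0 \left(- \frac{1}{465600}\right) = \frac{115213}{2236148} + 0 \left(- \frac{1}{465600}\right) = \frac{115213}{2236148} + 0 = \frac{115213}{2236148}$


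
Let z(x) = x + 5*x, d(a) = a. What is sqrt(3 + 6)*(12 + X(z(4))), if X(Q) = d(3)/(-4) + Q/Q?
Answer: 147/4 ≈ 36.750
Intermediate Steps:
z(x) = 6*x
X(Q) = 1/4 (X(Q) = 3/(-4) + Q/Q = 3*(-1/4) + 1 = -3/4 + 1 = 1/4)
sqrt(3 + 6)*(12 + X(z(4))) = sqrt(3 + 6)*(12 + 1/4) = sqrt(9)*(49/4) = 3*(49/4) = 147/4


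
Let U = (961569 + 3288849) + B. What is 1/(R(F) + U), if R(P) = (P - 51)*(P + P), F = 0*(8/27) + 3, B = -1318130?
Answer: 1/2932000 ≈ 3.4106e-7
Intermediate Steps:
F = 3 (F = 0*(8*(1/27)) + 3 = 0*(8/27) + 3 = 0 + 3 = 3)
R(P) = 2*P*(-51 + P) (R(P) = (-51 + P)*(2*P) = 2*P*(-51 + P))
U = 2932288 (U = (961569 + 3288849) - 1318130 = 4250418 - 1318130 = 2932288)
1/(R(F) + U) = 1/(2*3*(-51 + 3) + 2932288) = 1/(2*3*(-48) + 2932288) = 1/(-288 + 2932288) = 1/2932000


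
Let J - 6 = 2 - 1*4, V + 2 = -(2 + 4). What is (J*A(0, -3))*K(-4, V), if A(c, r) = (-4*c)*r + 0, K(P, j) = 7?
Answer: 0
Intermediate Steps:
V = -8 (V = -2 - (2 + 4) = -2 - 1*6 = -2 - 6 = -8)
J = 4 (J = 6 + (2 - 1*4) = 6 + (2 - 4) = 6 - 2 = 4)
A(c, r) = -4*c*r (A(c, r) = -4*c*r + 0 = -4*c*r)
(J*A(0, -3))*K(-4, V) = (4*(-4*0*(-3)))*7 = (4*0)*7 = 0*7 = 0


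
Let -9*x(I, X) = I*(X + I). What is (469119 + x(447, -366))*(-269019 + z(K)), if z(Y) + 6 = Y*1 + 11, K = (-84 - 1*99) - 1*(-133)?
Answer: -125140590144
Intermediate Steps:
x(I, X) = -I*(I + X)/9 (x(I, X) = -I*(X + I)/9 = -I*(I + X)/9)
K = -50 (K = (-84 - 99) + 133 = -183 + 133 = -50)
z(Y) = 5 + Y (z(Y) = -6 + (Y*1 + 11) = -6 + (Y + 11) = -6 + (11 + Y) = 5 + Y)
(469119 + x(447, -366))*(-269019 + z(K)) = (469119 - ⅑*447*(447 - 366))*(-269019 + (5 - 50)) = (469119 - ⅑*447*81)*(-269019 - 45) = (469119 - 4023)*(-269064) = 465096*(-269064) = -125140590144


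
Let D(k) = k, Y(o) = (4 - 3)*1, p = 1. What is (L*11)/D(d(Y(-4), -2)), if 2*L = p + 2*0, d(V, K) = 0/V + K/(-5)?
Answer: 55/4 ≈ 13.750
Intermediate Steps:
Y(o) = 1 (Y(o) = 1*1 = 1)
d(V, K) = -K/5 (d(V, K) = 0 + K*(-⅕) = 0 - K/5 = -K/5)
L = ½ (L = (1 + 2*0)/2 = (1 + 0)/2 = (½)*1 = ½ ≈ 0.50000)
(L*11)/D(d(Y(-4), -2)) = ((½)*11)/((-⅕*(-2))) = 11/(2*(⅖)) = (11/2)*(5/2) = 55/4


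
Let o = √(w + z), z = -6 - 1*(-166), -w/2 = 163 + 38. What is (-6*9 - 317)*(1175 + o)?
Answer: -435925 - 4081*I*√2 ≈ -4.3593e+5 - 5771.4*I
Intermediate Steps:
w = -402 (w = -2*(163 + 38) = -2*201 = -402)
z = 160 (z = -6 + 166 = 160)
o = 11*I*√2 (o = √(-402 + 160) = √(-242) = 11*I*√2 ≈ 15.556*I)
(-6*9 - 317)*(1175 + o) = (-6*9 - 317)*(1175 + 11*I*√2) = (-54 - 317)*(1175 + 11*I*√2) = -371*(1175 + 11*I*√2) = -435925 - 4081*I*√2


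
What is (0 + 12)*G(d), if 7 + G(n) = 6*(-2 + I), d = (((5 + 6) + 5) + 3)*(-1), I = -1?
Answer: -300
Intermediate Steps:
d = -19 (d = ((11 + 5) + 3)*(-1) = (16 + 3)*(-1) = 19*(-1) = -19)
G(n) = -25 (G(n) = -7 + 6*(-2 - 1) = -7 + 6*(-3) = -7 - 18 = -25)
(0 + 12)*G(d) = (0 + 12)*(-25) = 12*(-25) = -300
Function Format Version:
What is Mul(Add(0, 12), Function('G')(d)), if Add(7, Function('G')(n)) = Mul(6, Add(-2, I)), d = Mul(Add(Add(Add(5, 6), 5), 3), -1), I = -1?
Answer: -300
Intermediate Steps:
d = -19 (d = Mul(Add(Add(11, 5), 3), -1) = Mul(Add(16, 3), -1) = Mul(19, -1) = -19)
Function('G')(n) = -25 (Function('G')(n) = Add(-7, Mul(6, Add(-2, -1))) = Add(-7, Mul(6, -3)) = Add(-7, -18) = -25)
Mul(Add(0, 12), Function('G')(d)) = Mul(Add(0, 12), -25) = Mul(12, -25) = -300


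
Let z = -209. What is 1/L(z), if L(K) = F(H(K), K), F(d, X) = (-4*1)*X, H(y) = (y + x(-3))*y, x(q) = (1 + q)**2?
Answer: 1/836 ≈ 0.0011962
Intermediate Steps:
H(y) = y*(4 + y) (H(y) = (y + (1 - 3)**2)*y = (y + (-2)**2)*y = (y + 4)*y = (4 + y)*y = y*(4 + y))
F(d, X) = -4*X
L(K) = -4*K
1/L(z) = 1/(-4*(-209)) = 1/836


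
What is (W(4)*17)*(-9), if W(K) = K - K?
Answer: 0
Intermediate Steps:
W(K) = 0
(W(4)*17)*(-9) = (0*17)*(-9) = 0*(-9) = 0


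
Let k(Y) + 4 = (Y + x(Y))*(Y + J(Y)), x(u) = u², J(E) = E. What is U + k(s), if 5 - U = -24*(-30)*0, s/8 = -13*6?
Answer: -485162495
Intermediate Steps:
s = -624 (s = 8*(-13*6) = 8*(-78) = -624)
k(Y) = -4 + 2*Y*(Y + Y²) (k(Y) = -4 + (Y + Y²)*(Y + Y) = -4 + (Y + Y²)*(2*Y) = -4 + 2*Y*(Y + Y²))
U = 5 (U = 5 - (-24*(-30))*0 = 5 - 720*0 = 5 - 1*0 = 5 + 0 = 5)
U + k(s) = 5 + (-4 + 2*(-624)² + 2*(-624)³) = 5 + (-4 + 2*389376 + 2*(-242970624)) = 5 + (-4 + 778752 - 485941248) = 5 - 485162500 = -485162495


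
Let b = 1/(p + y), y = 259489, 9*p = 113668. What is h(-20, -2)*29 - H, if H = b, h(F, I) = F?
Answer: -1420460029/2449069 ≈ -580.00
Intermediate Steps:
p = 113668/9 (p = (⅑)*113668 = 113668/9 ≈ 12630.)
b = 9/2449069 (b = 1/(113668/9 + 259489) = 1/(2449069/9) = 9/2449069 ≈ 3.6749e-6)
H = 9/2449069 ≈ 3.6749e-6
h(-20, -2)*29 - H = -20*29 - 1*9/2449069 = -580 - 9/2449069 = -1420460029/2449069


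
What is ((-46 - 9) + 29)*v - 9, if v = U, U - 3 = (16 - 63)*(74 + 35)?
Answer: 133111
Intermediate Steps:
U = -5120 (U = 3 + (16 - 63)*(74 + 35) = 3 - 47*109 = 3 - 5123 = -5120)
v = -5120
((-46 - 9) + 29)*v - 9 = ((-46 - 9) + 29)*(-5120) - 9 = (-55 + 29)*(-5120) - 9 = -26*(-5120) - 9 = 133120 - 9 = 133111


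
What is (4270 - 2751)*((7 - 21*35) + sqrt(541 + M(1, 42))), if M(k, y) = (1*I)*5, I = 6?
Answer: -1105832 + 1519*sqrt(571) ≈ -1.0695e+6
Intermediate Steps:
M(k, y) = 30 (M(k, y) = (1*6)*5 = 6*5 = 30)
(4270 - 2751)*((7 - 21*35) + sqrt(541 + M(1, 42))) = (4270 - 2751)*((7 - 21*35) + sqrt(541 + 30)) = 1519*((7 - 735) + sqrt(571)) = 1519*(-728 + sqrt(571)) = -1105832 + 1519*sqrt(571)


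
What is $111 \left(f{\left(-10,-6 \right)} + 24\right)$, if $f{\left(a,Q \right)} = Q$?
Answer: $1998$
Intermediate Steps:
$111 \left(f{\left(-10,-6 \right)} + 24\right) = 111 \left(-6 + 24\right) = 111 \cdot 18 = 1998$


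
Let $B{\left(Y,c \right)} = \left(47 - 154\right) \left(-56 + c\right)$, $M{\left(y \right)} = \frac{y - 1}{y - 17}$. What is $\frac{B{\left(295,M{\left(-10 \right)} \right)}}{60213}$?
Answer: $\frac{160607}{1625751} \approx 0.098789$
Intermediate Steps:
$M{\left(y \right)} = \frac{-1 + y}{-17 + y}$
$B{\left(Y,c \right)} = 5992 - 107 c$ ($B{\left(Y,c \right)} = - 107 \left(-56 + c\right) = 5992 - 107 c$)
$\frac{B{\left(295,M{\left(-10 \right)} \right)}}{60213} = \frac{5992 - 107 \frac{-1 - 10}{-17 - 10}}{60213} = \left(5992 - 107 \frac{1}{-27} \left(-11\right)\right) \frac{1}{60213} = \left(5992 - 107 \left(\left(- \frac{1}{27}\right) \left(-11\right)\right)\right) \frac{1}{60213} = \left(5992 - \frac{1177}{27}\right) \frac{1}{60213} = \frac{160607}{27} \cdot \frac{1}{60213} = \frac{160607}{1625751}$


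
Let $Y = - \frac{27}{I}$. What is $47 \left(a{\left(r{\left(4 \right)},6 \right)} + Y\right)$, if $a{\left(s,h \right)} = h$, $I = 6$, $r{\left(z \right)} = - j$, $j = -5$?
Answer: $\frac{141}{2} \approx 70.5$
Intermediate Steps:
$r{\left(z \right)} = 5$ ($r{\left(z \right)} = \left(-1\right) \left(-5\right) = 5$)
$Y = - \frac{9}{2}$ ($Y = - \frac{27}{6} = \left(-27\right) \frac{1}{6} = - \frac{9}{2} \approx -4.5$)
$47 \left(a{\left(r{\left(4 \right)},6 \right)} + Y\right) = 47 \left(6 - \frac{9}{2}\right) = 47 \cdot \frac{3}{2} = \frac{141}{2}$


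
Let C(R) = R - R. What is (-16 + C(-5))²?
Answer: 256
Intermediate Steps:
C(R) = 0
(-16 + C(-5))² = (-16 + 0)² = (-16)² = 256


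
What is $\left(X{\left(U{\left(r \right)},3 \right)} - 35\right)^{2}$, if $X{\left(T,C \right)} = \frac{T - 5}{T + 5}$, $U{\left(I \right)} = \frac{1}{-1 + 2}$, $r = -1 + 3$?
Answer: $\frac{11449}{9} \approx 1272.1$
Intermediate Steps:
$r = 2$
$U{\left(I \right)} = 1$ ($U{\left(I \right)} = 1^{-1} = 1$)
$X{\left(T,C \right)} = \frac{-5 + T}{5 + T}$
$\left(X{\left(U{\left(r \right)},3 \right)} - 35\right)^{2} = \left(\frac{-5 + 1}{5 + 1} - 35\right)^{2} = \left(\frac{1}{6} \left(-4\right) - 35\right)^{2} = \left(- \frac{2}{3} - 35\right)^{2} = \left(- \frac{107}{3}\right)^{2} = \frac{11449}{9}$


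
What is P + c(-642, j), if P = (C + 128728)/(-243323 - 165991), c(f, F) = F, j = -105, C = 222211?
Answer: -43328909/409314 ≈ -105.86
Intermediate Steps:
P = -350939/409314 (P = (222211 + 128728)/(-243323 - 165991) = 350939/(-409314) = 350939*(-1/409314) = -350939/409314 ≈ -0.85738)
P + c(-642, j) = -350939/409314 - 105 = -43328909/409314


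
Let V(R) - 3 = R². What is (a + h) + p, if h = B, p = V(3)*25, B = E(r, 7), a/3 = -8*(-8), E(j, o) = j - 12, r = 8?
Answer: 488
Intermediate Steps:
E(j, o) = -12 + j
V(R) = 3 + R²
a = 192 (a = 3*(-8*(-8)) = 3*64 = 192)
B = -4 (B = -12 + 8 = -4)
p = 300 (p = (3 + 3²)*25 = (3 + 9)*25 = 12*25 = 300)
h = -4
(a + h) + p = (192 - 4) + 300 = 188 + 300 = 488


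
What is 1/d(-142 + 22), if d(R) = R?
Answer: -1/120 ≈ -0.0083333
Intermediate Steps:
1/d(-142 + 22) = 1/(-142 + 22) = 1/(-120) = -1/120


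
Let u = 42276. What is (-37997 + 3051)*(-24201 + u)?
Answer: -631648950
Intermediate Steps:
(-37997 + 3051)*(-24201 + u) = (-37997 + 3051)*(-24201 + 42276) = -34946*18075 = -631648950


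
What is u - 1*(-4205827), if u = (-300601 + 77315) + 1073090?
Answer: 5055631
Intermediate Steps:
u = 849804 (u = -223286 + 1073090 = 849804)
u - 1*(-4205827) = 849804 - 1*(-4205827) = 849804 + 4205827 = 5055631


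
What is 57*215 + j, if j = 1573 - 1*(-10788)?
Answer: 24616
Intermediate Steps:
j = 12361 (j = 1573 + 10788 = 12361)
57*215 + j = 57*215 + 12361 = 12255 + 12361 = 24616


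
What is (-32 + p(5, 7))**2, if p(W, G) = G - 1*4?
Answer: 841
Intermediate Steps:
p(W, G) = -4 + G (p(W, G) = G - 4 = -4 + G)
(-32 + p(5, 7))**2 = (-32 + (-4 + 7))**2 = (-32 + 3)**2 = (-29)**2 = 841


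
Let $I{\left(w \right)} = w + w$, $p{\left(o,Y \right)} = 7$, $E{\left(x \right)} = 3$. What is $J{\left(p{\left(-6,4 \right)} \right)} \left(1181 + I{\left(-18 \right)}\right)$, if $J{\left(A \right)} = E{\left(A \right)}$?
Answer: $3435$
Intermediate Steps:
$J{\left(A \right)} = 3$
$I{\left(w \right)} = 2 w$
$J{\left(p{\left(-6,4 \right)} \right)} \left(1181 + I{\left(-18 \right)}\right) = 3 \left(1181 + 2 \left(-18\right)\right) = 3 \left(1181 - 36\right) = 3 \cdot 1145 = 3435$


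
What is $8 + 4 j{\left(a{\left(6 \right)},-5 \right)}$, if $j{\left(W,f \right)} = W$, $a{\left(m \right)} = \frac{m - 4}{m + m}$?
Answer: $\frac{26}{3} \approx 8.6667$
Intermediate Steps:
$a{\left(m \right)} = \frac{-4 + m}{2 m}$
$8 + 4 j{\left(a{\left(6 \right)},-5 \right)} = 8 + 4 \frac{-4 + 6}{2 \cdot 6} = 8 + 4 \cdot \frac{1}{2} \cdot \frac{1}{6} \cdot 2 = 8 + 4 \cdot \frac{1}{6} = 8 + \frac{2}{3} = \frac{26}{3}$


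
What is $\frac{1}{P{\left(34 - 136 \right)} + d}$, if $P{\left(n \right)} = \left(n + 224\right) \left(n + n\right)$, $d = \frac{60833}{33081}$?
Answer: $- \frac{33081}{823259095} \approx -4.0183 \cdot 10^{-5}$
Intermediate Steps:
$d = \frac{60833}{33081}$ ($d = 60833 \cdot \frac{1}{33081} = \frac{60833}{33081} \approx 1.8389$)
$P{\left(n \right)} = 2 n \left(224 + n\right)$ ($P{\left(n \right)} = \left(224 + n\right) 2 n = 2 n \left(224 + n\right)$)
$\frac{1}{P{\left(34 - 136 \right)} + d} = \frac{1}{2 \left(34 - 136\right) \left(224 + \left(34 - 136\right)\right) + \frac{60833}{33081}} = \frac{1}{2 \left(-102\right) \left(224 - 102\right) + \frac{60833}{33081}} = \frac{1}{2 \left(-102\right) 122 + \frac{60833}{33081}} = \frac{1}{-24888 + \frac{60833}{33081}} = \frac{1}{- \frac{823259095}{33081}} = - \frac{33081}{823259095}$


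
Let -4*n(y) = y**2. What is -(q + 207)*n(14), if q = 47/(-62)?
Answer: 626563/62 ≈ 10106.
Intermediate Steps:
q = -47/62 (q = 47*(-1/62) = -47/62 ≈ -0.75806)
n(y) = -y**2/4
-(q + 207)*n(14) = -(-47/62 + 207)*(-1/4*14**2) = -12787*(-1/4*196)/62 = -12787*(-49)/62 = -1*(-626563/62) = 626563/62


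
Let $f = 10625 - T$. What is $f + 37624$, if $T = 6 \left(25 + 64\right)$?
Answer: $47715$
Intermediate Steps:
$T = 534$ ($T = 6 \cdot 89 = 534$)
$f = 10091$ ($f = 10625 - 534 = 10091$)
$f + 37624 = 10091 + 37624 = 47715$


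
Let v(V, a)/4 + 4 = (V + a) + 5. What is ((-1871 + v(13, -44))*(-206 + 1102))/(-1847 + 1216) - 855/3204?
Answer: 635021271/224636 ≈ 2826.9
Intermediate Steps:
v(V, a) = 4 + 4*V + 4*a (v(V, a) = -16 + 4*((V + a) + 5) = -16 + 4*(5 + V + a) = -16 + (20 + 4*V + 4*a) = 4 + 4*V + 4*a)
((-1871 + v(13, -44))*(-206 + 1102))/(-1847 + 1216) - 855/3204 = ((-1871 + (4 + 4*13 + 4*(-44)))*(-206 + 1102))/(-1847 + 1216) - 855/3204 = ((-1871 + (4 + 52 - 176))*896)/(-631) - 855*1/3204 = ((-1871 - 120)*896)*(-1/631) - 95/356 = -1991*896*(-1/631) - 95/356 = -1783936*(-1/631) - 95/356 = 1783936/631 - 95/356 = 635021271/224636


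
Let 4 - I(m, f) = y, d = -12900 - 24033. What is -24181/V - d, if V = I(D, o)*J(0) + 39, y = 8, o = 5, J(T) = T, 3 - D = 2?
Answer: 1416206/39 ≈ 36313.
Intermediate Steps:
D = 1 (D = 3 - 1*2 = 3 - 2 = 1)
d = -36933
I(m, f) = -4 (I(m, f) = 4 - 1*8 = 4 - 8 = -4)
V = 39 (V = -4*0 + 39 = 0 + 39 = 39)
-24181/V - d = -24181/39 - 1*(-36933) = -24181*1/39 + 36933 = -24181/39 + 36933 = 1416206/39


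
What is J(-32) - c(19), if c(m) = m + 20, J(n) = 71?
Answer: 32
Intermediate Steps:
c(m) = 20 + m
J(-32) - c(19) = 71 - (20 + 19) = 71 - 1*39 = 71 - 39 = 32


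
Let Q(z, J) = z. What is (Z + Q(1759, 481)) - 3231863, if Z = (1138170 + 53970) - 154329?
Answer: -2192293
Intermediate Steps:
Z = 1037811 (Z = 1192140 - 154329 = 1037811)
(Z + Q(1759, 481)) - 3231863 = (1037811 + 1759) - 3231863 = 1039570 - 3231863 = -2192293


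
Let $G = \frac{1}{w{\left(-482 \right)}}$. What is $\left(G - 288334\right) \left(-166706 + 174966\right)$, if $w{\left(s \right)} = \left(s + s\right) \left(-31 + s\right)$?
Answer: $- \frac{294449154703655}{123633} \approx -2.3816 \cdot 10^{9}$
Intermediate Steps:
$w{\left(s \right)} = 2 s \left(-31 + s\right)$
$G = \frac{1}{494532}$ ($G = \frac{1}{2 \left(-482\right) \left(-31 - 482\right)} = \frac{1}{2 \left(-482\right) \left(-513\right)} = \frac{1}{494532} \approx 2.0221 \cdot 10^{-6}$)
$\left(G - 288334\right) \left(-166706 + 174966\right) = \left(\frac{1}{494532} - 288334\right) \left(-166706 + 174966\right) = \left(- \frac{142590389687}{494532}\right) 8260 = - \frac{294449154703655}{123633}$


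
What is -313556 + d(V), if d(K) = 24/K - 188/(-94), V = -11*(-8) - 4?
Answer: -2194876/7 ≈ -3.1355e+5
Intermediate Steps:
V = 84 (V = 88 - 4 = 84)
d(K) = 2 + 24/K (d(K) = 24/K - 188*(-1/94) = 24/K + 2 = 2 + 24/K)
-313556 + d(V) = -313556 + (2 + 24/84) = -313556 + (2 + 24*(1/84)) = -313556 + (2 + 2/7) = -313556 + 16/7 = -2194876/7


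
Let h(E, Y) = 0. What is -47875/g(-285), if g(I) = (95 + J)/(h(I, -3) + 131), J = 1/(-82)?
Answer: -514273250/7789 ≈ -66026.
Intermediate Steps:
J = -1/82 ≈ -0.012195
g(I) = 7789/10742 (g(I) = (95 - 1/82)/(0 + 131) = (7789/82)/131 = (7789/82)*(1/131) = 7789/10742)
-47875/g(-285) = -47875/7789/10742 = -47875*10742/7789 = -514273250/7789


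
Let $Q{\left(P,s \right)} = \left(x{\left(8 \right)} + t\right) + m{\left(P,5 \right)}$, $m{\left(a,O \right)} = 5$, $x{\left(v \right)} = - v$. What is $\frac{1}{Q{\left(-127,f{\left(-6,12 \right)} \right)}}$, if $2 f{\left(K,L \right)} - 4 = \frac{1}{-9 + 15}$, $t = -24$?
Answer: $- \frac{1}{27} \approx -0.037037$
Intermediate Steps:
$f{\left(K,L \right)} = \frac{25}{12}$ ($f{\left(K,L \right)} = 2 + \frac{1}{2 \left(-9 + 15\right)} = 2 + \frac{1}{2 \cdot 6} = 2 + \frac{1}{2} \cdot \frac{1}{6} = 2 + \frac{1}{12} = \frac{25}{12}$)
$Q{\left(P,s \right)} = -27$ ($Q{\left(P,s \right)} = \left(\left(-1\right) 8 - 24\right) + 5 = \left(-8 - 24\right) + 5 = -32 + 5 = -27$)
$\frac{1}{Q{\left(-127,f{\left(-6,12 \right)} \right)}} = \frac{1}{-27} = - \frac{1}{27}$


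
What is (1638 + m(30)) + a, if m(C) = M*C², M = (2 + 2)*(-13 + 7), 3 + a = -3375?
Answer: -23340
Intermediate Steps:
a = -3378 (a = -3 - 3375 = -3378)
M = -24 (M = 4*(-6) = -24)
m(C) = -24*C²
(1638 + m(30)) + a = (1638 - 24*30²) - 3378 = (1638 - 24*900) - 3378 = (1638 - 21600) - 3378 = -19962 - 3378 = -23340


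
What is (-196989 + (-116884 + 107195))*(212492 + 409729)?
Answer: -128599391838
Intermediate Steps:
(-196989 + (-116884 + 107195))*(212492 + 409729) = (-196989 - 9689)*622221 = -206678*622221 = -128599391838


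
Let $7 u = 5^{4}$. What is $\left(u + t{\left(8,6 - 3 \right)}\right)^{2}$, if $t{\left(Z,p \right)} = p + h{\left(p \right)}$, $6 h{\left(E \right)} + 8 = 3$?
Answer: $\frac{14753281}{1764} \approx 8363.5$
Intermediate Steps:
$h{\left(E \right)} = - \frac{5}{6}$ ($h{\left(E \right)} = - \frac{4}{3} + \frac{1}{6} \cdot 3 = - \frac{4}{3} + \frac{1}{2} = - \frac{5}{6}$)
$t{\left(Z,p \right)} = - \frac{5}{6} + p$ ($t{\left(Z,p \right)} = p - \frac{5}{6} = - \frac{5}{6} + p$)
$u = \frac{625}{7}$ ($u = \frac{5^{4}}{7} = \frac{1}{7} \cdot 625 = \frac{625}{7} \approx 89.286$)
$\left(u + t{\left(8,6 - 3 \right)}\right)^{2} = \left(\frac{625}{7} + \left(- \frac{5}{6} + \left(6 - 3\right)\right)\right)^{2} = \left(\frac{625}{7} + \left(- \frac{5}{6} + 3\right)\right)^{2} = \left(\frac{625}{7} + \frac{13}{6}\right)^{2} = \left(\frac{3841}{42}\right)^{2} = \frac{14753281}{1764}$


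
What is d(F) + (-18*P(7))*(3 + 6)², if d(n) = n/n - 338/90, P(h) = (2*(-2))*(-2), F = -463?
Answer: -525004/45 ≈ -11667.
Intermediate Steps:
P(h) = 8 (P(h) = -4*(-2) = 8)
d(n) = -124/45 (d(n) = 1 - 338*1/90 = 1 - 169/45 = -124/45)
d(F) + (-18*P(7))*(3 + 6)² = -124/45 + (-18*8)*(3 + 6)² = -124/45 - 144*9² = -124/45 - 144*81 = -124/45 - 11664 = -525004/45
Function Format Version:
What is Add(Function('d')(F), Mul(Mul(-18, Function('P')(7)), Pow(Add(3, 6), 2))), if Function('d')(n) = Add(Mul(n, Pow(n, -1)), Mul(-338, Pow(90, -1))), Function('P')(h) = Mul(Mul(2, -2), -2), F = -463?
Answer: Rational(-525004, 45) ≈ -11667.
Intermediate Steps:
Function('P')(h) = 8 (Function('P')(h) = Mul(-4, -2) = 8)
Function('d')(n) = Rational(-124, 45) (Function('d')(n) = Add(1, Mul(-338, Rational(1, 90))) = Add(1, Rational(-169, 45)) = Rational(-124, 45))
Add(Function('d')(F), Mul(Mul(-18, Function('P')(7)), Pow(Add(3, 6), 2))) = Add(Rational(-124, 45), Mul(Mul(-18, 8), Pow(Add(3, 6), 2))) = Add(Rational(-124, 45), Mul(-144, Pow(9, 2))) = Add(Rational(-124, 45), Mul(-144, 81)) = Add(Rational(-124, 45), -11664) = Rational(-525004, 45)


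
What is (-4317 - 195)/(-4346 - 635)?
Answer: 4512/4981 ≈ 0.90584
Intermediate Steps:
(-4317 - 195)/(-4346 - 635) = -4512/(-4981) = -4512*(-1/4981) = 4512/4981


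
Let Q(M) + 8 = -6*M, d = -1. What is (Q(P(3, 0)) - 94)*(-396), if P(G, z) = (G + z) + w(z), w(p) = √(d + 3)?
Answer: 47520 + 2376*√2 ≈ 50880.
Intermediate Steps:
w(p) = √2 (w(p) = √(-1 + 3) = √2)
P(G, z) = G + z + √2 (P(G, z) = (G + z) + √2 = G + z + √2)
Q(M) = -8 - 6*M
(Q(P(3, 0)) - 94)*(-396) = ((-8 - 6*(3 + 0 + √2)) - 94)*(-396) = ((-8 - 6*(3 + √2)) - 94)*(-396) = ((-8 + (-18 - 6*√2)) - 94)*(-396) = ((-26 - 6*√2) - 94)*(-396) = (-120 - 6*√2)*(-396) = 47520 + 2376*√2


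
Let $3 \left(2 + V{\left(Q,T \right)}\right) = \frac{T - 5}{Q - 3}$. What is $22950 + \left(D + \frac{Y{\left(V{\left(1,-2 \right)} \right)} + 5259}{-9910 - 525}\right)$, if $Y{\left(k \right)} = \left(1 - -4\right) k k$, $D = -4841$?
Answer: $\frac{6802637491}{375660} \approx 18109.0$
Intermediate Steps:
$V{\left(Q,T \right)} = -2 + \frac{-5 + T}{3 \left(-3 + Q\right)}$ ($V{\left(Q,T \right)} = -2 + \frac{\left(T - 5\right) \frac{1}{Q - 3}}{3} = -2 + \frac{\left(-5 + T\right) \frac{1}{-3 + Q}}{3} = -2 + \frac{\frac{1}{-3 + Q} \left(-5 + T\right)}{3} = -2 + \frac{-5 + T}{3 \left(-3 + Q\right)}$)
$Y{\left(k \right)} = 5 k^{2}$ ($Y{\left(k \right)} = \left(1 + 4\right) k k = 5 k k = 5 k^{2}$)
$22950 + \left(D + \frac{Y{\left(V{\left(1,-2 \right)} \right)} + 5259}{-9910 - 525}\right) = 22950 - \left(4841 - \frac{5 \left(\frac{13 - 2 - 6}{3 \left(-3 + 1\right)}\right)^{2} + 5259}{-9910 - 525}\right) = 22950 - \left(4841 - \frac{5 \left(\frac{13 - 2 - 6}{3 \left(-2\right)}\right)^{2} + 5259}{-10435}\right) = 22950 - \left(4841 - \left(5 \left(\frac{1}{3} \left(- \frac{1}{2}\right) 5\right)^{2} + 5259\right) \left(- \frac{1}{10435}\right)\right) = 22950 - \left(4841 - \left(5 \left(- \frac{5}{6}\right)^{2} + 5259\right) \left(- \frac{1}{10435}\right)\right) = 22950 - \left(4841 - \left(5 \cdot \frac{25}{36} + 5259\right) \left(- \frac{1}{10435}\right)\right) = 22950 - \left(4841 - \left(\frac{125}{36} + 5259\right) \left(- \frac{1}{10435}\right)\right) = 22950 + \left(-4841 + \frac{189449}{36} \left(- \frac{1}{10435}\right)\right) = 22950 - \frac{1818759509}{375660} = \frac{6802637491}{375660}$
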